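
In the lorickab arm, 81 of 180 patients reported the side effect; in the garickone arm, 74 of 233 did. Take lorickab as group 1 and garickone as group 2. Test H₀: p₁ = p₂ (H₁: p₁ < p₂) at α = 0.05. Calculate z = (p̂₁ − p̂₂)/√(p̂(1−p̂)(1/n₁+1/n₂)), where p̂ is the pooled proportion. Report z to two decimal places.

p̂₁ = 81/180 = 0.4500, p̂₂ = 74/233 = 0.3176.
Pooled p̂ = (81+74)/(180+233) = 155/413 = 0.3753.
SE = √(p̂(1−p̂)(1/n₁+1/n₂)) = √(0.3753·0.6247·0.0098474) = √(0.00230873) = 0.0480.
z = (0.4500 − 0.3176)/0.0480 = 0.1324/0.0480 = 2.76.
p-value = P(Z < 2.756) ≈ 0.9971; since p > α = 0.05, fail to reject H₀.

z = 2.76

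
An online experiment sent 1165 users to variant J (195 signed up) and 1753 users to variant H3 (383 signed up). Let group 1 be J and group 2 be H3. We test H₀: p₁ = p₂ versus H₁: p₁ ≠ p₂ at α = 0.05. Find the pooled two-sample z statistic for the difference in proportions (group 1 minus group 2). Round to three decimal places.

z = -3.392

p̂₁ = 195/1165 ≈ 0.167382, p̂₂ = 383/1753 ≈ 0.218483.
Pooled p̂ = (195+383)/(1165+1753) = 578/2918 = 0.198081.
SE = √(0.158845 × 0.00142882) = 0.015065.
z = (0.167382 − 0.218483)/0.015065 = -0.051101/0.015065 = -3.392.
Two-sided p-value ≈ 2·Φ(−3.392) = 0.0007, so at α = 0.05 we reject H₀.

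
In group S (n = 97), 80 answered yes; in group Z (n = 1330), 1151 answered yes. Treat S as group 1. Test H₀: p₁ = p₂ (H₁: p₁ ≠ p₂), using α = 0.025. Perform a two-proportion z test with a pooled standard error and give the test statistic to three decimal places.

p̂₁ = 80/97 = 0.82474, p̂₂ = 1151/1330 = 0.86541.
Pooled p̂ = (80+1151)/(97+1330) = 1231/1427 = 0.86265.
SE = √(p̂(1−p̂)(1/n₁+1/n₂)) = √(0.86265·0.13735·0.0110612) = √(0.00131059) = 0.03620.
z = (0.82474 − 0.86541)/0.03620 = -0.04067/0.03620 = -1.123.
p-value = 2·P(Z > 1.123) ≈ 0.2612. With α = 0.025, fail to reject H₀.

z = -1.123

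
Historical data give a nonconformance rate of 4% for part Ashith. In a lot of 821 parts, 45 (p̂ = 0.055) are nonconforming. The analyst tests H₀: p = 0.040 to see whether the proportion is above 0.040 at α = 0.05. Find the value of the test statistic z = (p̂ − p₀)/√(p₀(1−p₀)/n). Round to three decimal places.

p̂ = 45/821 ≈ 0.054811.
Under H₀, SE = √(0.04·0.96/821) = √(4.67722e-05) = 0.006839.
z = (0.054811 − 0.04)/0.006839 = 0.014811/0.006839 = 2.166.
p-value = P(Z > 2.166) ≈ 0.0152, so at α = 0.05 we reject H₀.

z = 2.166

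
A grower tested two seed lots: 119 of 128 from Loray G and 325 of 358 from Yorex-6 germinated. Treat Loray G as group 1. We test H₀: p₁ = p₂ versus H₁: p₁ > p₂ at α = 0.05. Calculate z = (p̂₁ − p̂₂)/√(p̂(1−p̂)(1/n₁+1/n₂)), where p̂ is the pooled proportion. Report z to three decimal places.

z = 0.756

p̂₁ = 119/128 = 0.92969, p̂₂ = 325/358 = 0.90782.
Pooled p̂ = (119+325)/(128+358) = 444/486 = 0.91358.
SE = √(0.0789514 × 0.0106058) = 0.02894.
z = (0.92969 − 0.90782)/0.02894 = 0.02187/0.02894 = 0.756.
p-value = P(Z > 0.756) ≈ 0.2249, so at α = 0.05 we fail to reject H₀.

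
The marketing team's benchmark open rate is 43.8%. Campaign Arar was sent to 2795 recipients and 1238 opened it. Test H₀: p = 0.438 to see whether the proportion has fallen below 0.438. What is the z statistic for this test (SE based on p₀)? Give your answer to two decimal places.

p̂ = 1238/2795 ≈ 0.44293.
Standard error under H₀: √(0.438×0.562/2795) = 0.00938.
z = (0.44293 − 0.438)/0.00938 = 0.00493/0.00938 = 0.53.

z = 0.53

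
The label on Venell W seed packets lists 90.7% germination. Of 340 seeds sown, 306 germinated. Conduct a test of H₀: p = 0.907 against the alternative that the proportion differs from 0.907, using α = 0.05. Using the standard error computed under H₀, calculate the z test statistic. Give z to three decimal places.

p̂ = 306/340 ≈ 0.90000.
Under H₀, SE = √(0.907·0.093/340) = √(0.000248091) = 0.01575.
z = (0.90000 − 0.907)/0.01575 = -0.00700/0.01575 = -0.444.
Two-sided p-value ≈ 2·Φ(−0.444) = 0.6567; since p > α = 0.05, fail to reject H₀.

z = -0.444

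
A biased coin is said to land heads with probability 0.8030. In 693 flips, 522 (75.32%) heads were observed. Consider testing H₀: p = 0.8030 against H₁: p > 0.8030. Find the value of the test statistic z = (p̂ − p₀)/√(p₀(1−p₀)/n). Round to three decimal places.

p̂ = 522/693 = 0.75325.
Under H₀, SE = √(0.803·0.197/693) = √(0.00022827) = 0.01511.
z = (0.75325 − 0.803)/0.01511 = -0.04975/0.01511 = -3.293.

z = -3.293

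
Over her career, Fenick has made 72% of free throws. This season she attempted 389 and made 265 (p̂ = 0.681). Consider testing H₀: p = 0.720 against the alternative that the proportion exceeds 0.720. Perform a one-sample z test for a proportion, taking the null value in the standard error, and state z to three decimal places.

p̂ = 265/389 ≈ 0.68123.
Standard error under H₀: √(0.72×0.28/389) = 0.02277.
z = (0.68123 − 0.72)/0.02277 = -0.03877/0.02277 = -1.703.
p-value = P(Z > -1.703) ≈ 0.9557.

z = -1.703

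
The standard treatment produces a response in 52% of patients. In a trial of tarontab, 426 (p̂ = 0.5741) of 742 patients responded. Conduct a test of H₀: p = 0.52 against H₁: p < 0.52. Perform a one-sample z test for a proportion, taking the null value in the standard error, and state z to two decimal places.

p̂ = 426/742 = 0.57412.
Standard error under H₀: √(0.52×0.48/742) = 0.01834.
z = (0.57412 − 0.52)/0.01834 = 0.05412/0.01834 = 2.95.

z = 2.95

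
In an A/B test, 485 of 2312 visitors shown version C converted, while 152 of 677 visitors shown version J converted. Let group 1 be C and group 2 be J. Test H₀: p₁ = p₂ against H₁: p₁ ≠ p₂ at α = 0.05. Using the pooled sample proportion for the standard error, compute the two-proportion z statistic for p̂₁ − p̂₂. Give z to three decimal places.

p̂₁ = 485/2312 = 0.209775, p̂₂ = 152/677 = 0.224520.
Pooled p̂ = (485+152)/(2312+677) = 637/2989 = 0.213115.
SE = √(0.167697 × 0.00190963) = 0.017895.
z = (0.209775 − 0.224520)/0.017895 = -0.014745/0.017895 = -0.824.
Two-sided p-value ≈ 2·Φ(−0.824) = 0.4100, so at α = 0.05 we fail to reject H₀.

z = -0.824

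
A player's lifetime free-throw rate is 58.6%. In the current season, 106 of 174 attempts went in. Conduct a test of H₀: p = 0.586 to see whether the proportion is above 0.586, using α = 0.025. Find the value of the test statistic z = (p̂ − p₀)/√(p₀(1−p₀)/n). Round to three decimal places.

p̂ = 106/174 = 0.60920.
Under H₀, SE = √(0.586·0.414/174) = √(0.00139428) = 0.03734.
z = (0.60920 − 0.586)/0.03734 = 0.02320/0.03734 = 0.621.
p-value = P(Z > 0.621) ≈ 0.2672; since p > α = 0.025, fail to reject H₀.

z = 0.621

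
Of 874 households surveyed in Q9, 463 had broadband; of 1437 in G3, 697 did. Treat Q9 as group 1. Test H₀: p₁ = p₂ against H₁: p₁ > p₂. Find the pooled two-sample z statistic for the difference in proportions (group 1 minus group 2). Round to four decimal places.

z = 2.0846

p̂₁ = 463/874 = 0.529748, p̂₂ = 697/1437 = 0.485038.
Pooled p̂ = (463+697)/(874+1437) = 1160/2311 = 0.501947.
SE = √(p̂(1−p̂)(1/n₁+1/n₂)) = √(0.501947·0.498053·0.00184006) = √(0.000460008) = 0.021448.
z = (0.529748 − 0.485038)/0.021448 = 0.044710/0.021448 = 2.0846.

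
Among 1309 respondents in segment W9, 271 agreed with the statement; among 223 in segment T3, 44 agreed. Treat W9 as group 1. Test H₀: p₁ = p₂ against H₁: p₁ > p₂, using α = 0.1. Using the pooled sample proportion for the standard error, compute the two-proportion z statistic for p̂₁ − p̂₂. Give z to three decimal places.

z = 0.332

p̂₁ = 271/1309 ≈ 0.20703, p̂₂ = 44/223 ≈ 0.19731.
Pooled p̂ = (271+44)/(1309+223) = 315/1532 = 0.20561.
SE = √(0.163337 × 0.00524825) = 0.02928.
z = (0.20703 − 0.19731)/0.02928 = 0.00972/0.02928 = 0.332.
p-value = P(Z > 0.332) ≈ 0.3700, so at α = 0.1 we fail to reject H₀.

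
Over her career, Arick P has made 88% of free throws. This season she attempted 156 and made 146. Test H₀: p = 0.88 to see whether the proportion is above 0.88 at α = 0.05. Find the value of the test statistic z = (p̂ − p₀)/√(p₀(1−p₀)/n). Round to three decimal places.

z = 2.148

p̂ = 146/156 = 0.93590.
Standard error under H₀: √(0.88×0.12/156) = 0.02602.
z = (0.93590 − 0.88)/0.02602 = 0.05590/0.02602 = 2.148.
p-value = P(Z > 2.148) ≈ 0.0158, so at α = 0.05 we reject H₀.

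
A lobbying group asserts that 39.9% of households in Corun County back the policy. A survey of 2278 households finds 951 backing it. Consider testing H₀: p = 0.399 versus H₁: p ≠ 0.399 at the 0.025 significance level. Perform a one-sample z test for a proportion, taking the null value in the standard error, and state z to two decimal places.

z = 1.80

p̂ = 951/2278 = 0.4175.
Standard error under H₀: √(0.399×0.601/2278) = 0.0103.
z = (0.4175 − 0.399)/0.0103 = 0.0185/0.0103 = 1.80.
Two-sided p-value ≈ 2·Φ(−1.800) = 0.0718; since p > α = 0.025, fail to reject H₀.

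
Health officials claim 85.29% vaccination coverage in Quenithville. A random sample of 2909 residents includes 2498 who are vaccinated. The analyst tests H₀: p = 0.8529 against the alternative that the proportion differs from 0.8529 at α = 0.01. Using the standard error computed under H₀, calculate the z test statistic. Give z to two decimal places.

z = 0.89

p̂ = 2498/2909 = 0.858714.
SE = √(p₀(1−p₀)/n) = √(0.12546/2909) = 0.006567.
z = (0.858714 − 0.8529)/0.006567 = 0.005814/0.006567 = 0.89.
p-value = 2·P(Z > 0.885) ≈ 0.3760, so at α = 0.01 we fail to reject H₀.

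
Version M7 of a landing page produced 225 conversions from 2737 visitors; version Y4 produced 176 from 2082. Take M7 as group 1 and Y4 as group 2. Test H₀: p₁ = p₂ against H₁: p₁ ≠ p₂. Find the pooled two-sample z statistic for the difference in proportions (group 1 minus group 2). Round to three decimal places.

p̂₁ = 225/2737 = 0.082207, p̂₂ = 176/2082 = 0.084534.
Pooled p̂ = (225+176)/(2737+2082) = 401/4819 = 0.083212.
SE = √(0.076288 × 0.000845671) = 0.008032.
z = (0.082207 − 0.084534)/0.008032 = -0.002327/0.008032 = -0.290.

z = -0.290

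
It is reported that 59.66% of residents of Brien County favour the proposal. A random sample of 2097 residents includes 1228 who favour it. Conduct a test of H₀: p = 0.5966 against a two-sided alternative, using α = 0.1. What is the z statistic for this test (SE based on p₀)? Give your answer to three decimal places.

p̂ = 1228/2097 ≈ 0.58560.
SE = √(p₀(1−p₀)/n) = √(0.24067/2097) = 0.01071.
z = (0.58560 − 0.5966)/0.01071 = -0.01100/0.01071 = -1.027.
p-value = 2·P(Z > 1.027) ≈ 0.3045, so at α = 0.1 we fail to reject H₀.

z = -1.027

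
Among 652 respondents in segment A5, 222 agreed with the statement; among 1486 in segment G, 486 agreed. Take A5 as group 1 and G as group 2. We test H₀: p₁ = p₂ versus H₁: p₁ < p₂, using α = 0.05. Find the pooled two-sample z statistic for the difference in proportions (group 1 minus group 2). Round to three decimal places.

z = 0.608

p̂₁ = 222/652 = 0.34049, p̂₂ = 486/1486 = 0.32705.
Pooled p̂ = (222+486)/(652+1486) = 708/2138 = 0.33115.
SE = √(p̂(1−p̂)(1/n₁+1/n₂)) = √(0.33115·0.66885·0.00220669) = √(0.000488759) = 0.02211.
z = (0.34049 − 0.32705)/0.02211 = 0.01344/0.02211 = 0.608.
p-value = P(Z < 0.608) ≈ 0.7284; since p > α = 0.05, fail to reject H₀.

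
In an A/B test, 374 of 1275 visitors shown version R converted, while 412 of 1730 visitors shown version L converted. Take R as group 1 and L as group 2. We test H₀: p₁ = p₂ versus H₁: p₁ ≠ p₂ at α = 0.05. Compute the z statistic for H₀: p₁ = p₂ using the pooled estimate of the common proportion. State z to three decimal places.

p̂₁ = 374/1275 ≈ 0.29333, p̂₂ = 412/1730 ≈ 0.23815.
Pooled p̂ = (374+412)/(1275+1730) = 786/3005 = 0.26156.
SE = √(0.193148 × 0.00136235) = 0.01622.
z = (0.29333 − 0.23815)/0.01622 = 0.05518/0.01622 = 3.402.
Two-sided p-value ≈ 2·Φ(−3.402) = 0.0007. With α = 0.05, reject H₀.

z = 3.402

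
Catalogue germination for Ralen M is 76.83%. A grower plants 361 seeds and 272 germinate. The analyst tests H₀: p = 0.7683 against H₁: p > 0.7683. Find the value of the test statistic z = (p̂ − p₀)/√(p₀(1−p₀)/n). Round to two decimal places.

p̂ = 272/361 = 0.7535.
Under H₀, SE = √(0.7683·0.2317/361) = √(0.000493117) = 0.0222.
z = (0.7535 − 0.7683)/0.0222 = -0.0148/0.0222 = -0.67.
p-value = P(Z > -0.668) ≈ 0.7480.

z = -0.67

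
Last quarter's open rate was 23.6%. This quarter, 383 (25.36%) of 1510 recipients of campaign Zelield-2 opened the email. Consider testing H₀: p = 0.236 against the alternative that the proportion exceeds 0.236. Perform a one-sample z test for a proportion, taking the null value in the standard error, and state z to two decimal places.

z = 1.61

p̂ = 383/1510 = 0.2536.
SE = √(p₀(1−p₀)/n) = √(0.1803/1510) = 0.0109.
z = (0.2536 − 0.236)/0.0109 = 0.0176/0.0109 = 1.61.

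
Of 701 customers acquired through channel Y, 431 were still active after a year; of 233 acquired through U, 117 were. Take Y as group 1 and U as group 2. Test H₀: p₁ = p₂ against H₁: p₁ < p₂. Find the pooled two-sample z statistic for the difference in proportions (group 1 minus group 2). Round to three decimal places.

z = 3.026

p̂₁ = 431/701 ≈ 0.61484, p̂₂ = 117/233 ≈ 0.50215.
Pooled p̂ = (431+117)/(701+233) = 548/934 = 0.58672.
SE = √(p̂(1−p̂)(1/n₁+1/n₂)) = √(0.58672·0.41328·0.00571838) = √(0.00138659) = 0.03724.
z = (0.61484 − 0.50215)/0.03724 = 0.11269/0.03724 = 3.026.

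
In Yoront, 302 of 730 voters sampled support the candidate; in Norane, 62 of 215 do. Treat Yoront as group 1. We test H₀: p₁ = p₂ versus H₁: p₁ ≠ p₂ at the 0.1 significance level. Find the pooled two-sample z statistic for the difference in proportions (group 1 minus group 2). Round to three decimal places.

z = 3.319

p̂₁ = 302/730 = 0.41370, p̂₂ = 62/215 = 0.28837.
Pooled p̂ = (302+62)/(730+215) = 364/945 = 0.38519.
SE = √(p̂(1−p̂)(1/n₁+1/n₂)) = √(0.38519·0.61481·0.00602103) = √(0.00142588) = 0.03776.
z = (0.41370 − 0.28837)/0.03776 = 0.12533/0.03776 = 3.319.
Two-sided p-value ≈ 2·Φ(−3.319) = 0.0009, so at α = 0.1 we reject H₀.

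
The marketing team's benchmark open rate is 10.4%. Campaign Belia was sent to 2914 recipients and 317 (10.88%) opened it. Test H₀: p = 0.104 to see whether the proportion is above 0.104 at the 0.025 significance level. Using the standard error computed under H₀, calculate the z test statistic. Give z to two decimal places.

p̂ = 317/2914 ≈ 0.10879.
Standard error under H₀: √(0.104×0.896/2914) = 0.00565.
z = (0.10879 − 0.104)/0.00565 = 0.00479/0.00565 = 0.85.
p-value = P(Z > 0.846) ≈ 0.1987. With α = 0.025, fail to reject H₀.

z = 0.85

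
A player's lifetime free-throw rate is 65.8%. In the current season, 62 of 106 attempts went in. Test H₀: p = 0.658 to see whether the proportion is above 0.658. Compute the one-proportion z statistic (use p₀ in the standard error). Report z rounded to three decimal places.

z = -1.586

p̂ = 62/106 ≈ 0.58491.
Under H₀, SE = √(0.658·0.342/106) = √(0.00212298) = 0.04608.
z = (0.58491 − 0.658)/0.04608 = -0.07309/0.04608 = -1.586.
p-value = P(Z > -1.586) ≈ 0.9437.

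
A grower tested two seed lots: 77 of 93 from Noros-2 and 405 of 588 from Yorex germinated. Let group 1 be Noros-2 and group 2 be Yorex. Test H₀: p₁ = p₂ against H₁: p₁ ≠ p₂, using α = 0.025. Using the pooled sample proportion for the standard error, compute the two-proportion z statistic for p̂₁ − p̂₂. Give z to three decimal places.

z = 2.742

p̂₁ = 77/93 = 0.82796, p̂₂ = 405/588 = 0.68878.
Pooled p̂ = (77+405)/(93+588) = 482/681 = 0.70778.
SE = √(0.206826 × 0.0124534) = 0.05075.
z = (0.82796 − 0.68878)/0.05075 = 0.13918/0.05075 = 2.742.
p-value = 2·P(Z > 2.742) ≈ 0.0061, so at α = 0.025 we reject H₀.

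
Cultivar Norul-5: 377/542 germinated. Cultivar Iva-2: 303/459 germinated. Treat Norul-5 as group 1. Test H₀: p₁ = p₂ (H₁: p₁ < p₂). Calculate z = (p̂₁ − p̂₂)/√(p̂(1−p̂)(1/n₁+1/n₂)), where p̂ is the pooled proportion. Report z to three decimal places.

z = 1.197

p̂₁ = 377/542 ≈ 0.69557, p̂₂ = 303/459 ≈ 0.66013.
Pooled p̂ = (377+303)/(542+459) = 680/1001 = 0.67932.
SE = √(p̂(1−p̂)(1/n₁+1/n₂)) = √(0.67932·0.32068·0.00402367) = √(0.000876532) = 0.02961.
z = (0.69557 − 0.66013)/0.02961 = 0.03544/0.02961 = 1.197.
p-value = P(Z < 1.197) ≈ 0.8844.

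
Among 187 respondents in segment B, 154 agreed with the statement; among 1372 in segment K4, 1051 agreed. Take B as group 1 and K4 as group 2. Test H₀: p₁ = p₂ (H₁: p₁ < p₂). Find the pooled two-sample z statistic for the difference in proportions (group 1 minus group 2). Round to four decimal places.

p̂₁ = 154/187 ≈ 0.8235294, p̂₂ = 1051/1372 ≈ 0.7660350.
Pooled p̂ = (154+1051)/(187+1372) = 1205/1559 = 0.7729314.
SE = √(p̂(1−p̂)(1/n₁+1/n₂)) = √(0.7729314·0.2270686·0.00607646) = √(0.00106647) = 0.0326568.
z = (0.8235294 − 0.7660350)/0.0326568 = 0.0574944/0.0326568 = 1.7606.

z = 1.7606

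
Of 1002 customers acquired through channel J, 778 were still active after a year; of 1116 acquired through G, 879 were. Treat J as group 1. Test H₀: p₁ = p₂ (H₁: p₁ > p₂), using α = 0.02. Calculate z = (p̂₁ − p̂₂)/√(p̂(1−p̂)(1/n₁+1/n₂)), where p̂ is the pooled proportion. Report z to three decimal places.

z = -0.623

p̂₁ = 778/1002 = 0.776447, p̂₂ = 879/1116 = 0.787634.
Pooled p̂ = (778+879)/(1002+1116) = 1657/2118 = 0.782342.
SE = √(p̂(1−p̂)(1/n₁+1/n₂)) = √(0.782342·0.217658·0.00189406) = √(0.000322527) = 0.017959.
z = (0.776447 − 0.787634)/0.017959 = -0.011187/0.017959 = -0.623.
p-value = P(Z > -0.623) ≈ 0.7333; since p > α = 0.02, fail to reject H₀.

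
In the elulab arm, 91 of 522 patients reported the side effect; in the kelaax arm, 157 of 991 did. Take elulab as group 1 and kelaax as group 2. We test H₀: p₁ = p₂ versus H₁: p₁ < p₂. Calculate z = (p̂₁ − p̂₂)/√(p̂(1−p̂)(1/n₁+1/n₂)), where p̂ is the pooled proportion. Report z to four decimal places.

p̂₁ = 91/522 ≈ 0.174330, p̂₂ = 157/991 ≈ 0.158426.
Pooled p̂ = (91+157)/(522+991) = 248/1513 = 0.163913.
SE = √(p̂(1−p̂)(1/n₁+1/n₂)) = √(0.163913·0.836087·0.00292479) = √(0.000400829) = 0.020021.
z = (0.174330 − 0.158426)/0.020021 = 0.015904/0.020021 = 0.7944.
p-value = P(Z < 0.794) ≈ 0.7865.

z = 0.7944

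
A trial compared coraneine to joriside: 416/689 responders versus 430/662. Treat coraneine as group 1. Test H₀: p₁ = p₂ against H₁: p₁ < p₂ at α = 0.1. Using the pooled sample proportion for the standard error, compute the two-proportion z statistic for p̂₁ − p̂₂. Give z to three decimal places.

z = -1.738

p̂₁ = 416/689 ≈ 0.603774, p̂₂ = 430/662 ≈ 0.649547.
Pooled p̂ = (416+430)/(689+662) = 846/1351 = 0.626203.
SE = √(p̂(1−p̂)(1/n₁+1/n₂)) = √(0.626203·0.373797·0.00296195) = √(0.000693313) = 0.026331.
z = (0.603774 − 0.649547)/0.026331 = -0.045773/0.026331 = -1.738.
p-value = P(Z < -1.738) ≈ 0.0411. With α = 0.1, reject H₀.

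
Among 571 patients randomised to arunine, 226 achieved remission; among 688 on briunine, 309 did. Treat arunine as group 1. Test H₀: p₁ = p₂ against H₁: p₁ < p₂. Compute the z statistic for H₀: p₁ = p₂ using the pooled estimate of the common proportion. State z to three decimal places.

z = -1.906

p̂₁ = 226/571 ≈ 0.39580, p̂₂ = 309/688 ≈ 0.44913.
Pooled p̂ = (226+309)/(571+688) = 535/1259 = 0.42494.
SE = √(0.244366 × 0.0032048) = 0.02798.
z = (0.39580 − 0.44913)/0.02798 = -0.05333/0.02798 = -1.906.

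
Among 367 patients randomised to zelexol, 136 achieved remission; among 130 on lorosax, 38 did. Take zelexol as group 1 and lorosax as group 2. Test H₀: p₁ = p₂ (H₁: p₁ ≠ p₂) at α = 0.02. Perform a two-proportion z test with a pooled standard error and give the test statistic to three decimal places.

p̂₁ = 136/367 ≈ 0.37057, p̂₂ = 38/130 ≈ 0.29231.
Pooled p̂ = (136+38)/(367+130) = 174/497 = 0.35010.
SE = √(0.22753 × 0.0104171) = 0.04868.
z = (0.37057 − 0.29231)/0.04868 = 0.07826/0.04868 = 1.608.
p-value = 2·P(Z > 1.608) ≈ 0.1079, so at α = 0.02 we fail to reject H₀.

z = 1.608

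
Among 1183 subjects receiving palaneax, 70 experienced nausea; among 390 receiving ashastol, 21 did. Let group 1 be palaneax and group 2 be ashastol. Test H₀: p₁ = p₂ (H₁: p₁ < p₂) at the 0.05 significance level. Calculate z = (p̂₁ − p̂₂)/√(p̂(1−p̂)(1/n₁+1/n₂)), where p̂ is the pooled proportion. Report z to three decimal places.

p̂₁ = 70/1183 ≈ 0.059172, p̂₂ = 21/390 ≈ 0.053846.
Pooled p̂ = (70+21)/(1183+390) = 91/1573 = 0.057851.
SE = √(0.0545045 × 0.00340941) = 0.013632.
z = (0.059172 − 0.053846)/0.013632 = 0.005326/0.013632 = 0.391.
p-value = P(Z < 0.391) ≈ 0.6520, so at α = 0.05 we fail to reject H₀.

z = 0.391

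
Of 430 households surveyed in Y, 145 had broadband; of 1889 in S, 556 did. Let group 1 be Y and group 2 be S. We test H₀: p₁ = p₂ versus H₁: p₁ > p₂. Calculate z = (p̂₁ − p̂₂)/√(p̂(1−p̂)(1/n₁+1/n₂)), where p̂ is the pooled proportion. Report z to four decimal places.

p̂₁ = 145/430 = 0.337209, p̂₂ = 556/1889 = 0.294336.
Pooled p̂ = (145+556)/(430+1889) = 701/2319 = 0.302285.
SE = √(p̂(1−p̂)(1/n₁+1/n₂)) = √(0.302285·0.697715·0.00285496) = √(0.000602137) = 0.024538.
z = (0.337209 − 0.294336)/0.024538 = 0.042873/0.024538 = 1.7472.
p-value = P(Z > 1.747) ≈ 0.0403.

z = 1.7472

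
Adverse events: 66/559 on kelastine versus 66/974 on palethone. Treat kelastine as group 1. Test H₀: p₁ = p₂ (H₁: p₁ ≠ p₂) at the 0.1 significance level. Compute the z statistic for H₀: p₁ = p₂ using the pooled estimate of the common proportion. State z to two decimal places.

p̂₁ = 66/559 = 0.1181, p̂₂ = 66/974 = 0.0678.
Pooled p̂ = (66+66)/(559+974) = 132/1533 = 0.0861.
SE = √(0.0786915 × 0.0028156) = 0.0149.
z = (0.1181 − 0.0678)/0.0149 = 0.0503/0.0149 = 3.38.
p-value = 2·P(Z > 3.380) ≈ 0.0007. With α = 0.1, reject H₀.

z = 3.38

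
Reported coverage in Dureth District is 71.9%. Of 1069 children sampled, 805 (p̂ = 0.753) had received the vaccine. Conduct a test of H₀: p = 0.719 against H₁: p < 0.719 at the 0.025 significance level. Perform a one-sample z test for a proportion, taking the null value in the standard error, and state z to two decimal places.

p̂ = 805/1069 = 0.7530.
Standard error under H₀: √(0.719×0.281/1069) = 0.0137.
z = (0.7530 − 0.719)/0.0137 = 0.0340/0.0137 = 2.48.
p-value = P(Z < 2.476) ≈ 0.9934. With α = 0.025, fail to reject H₀.

z = 2.48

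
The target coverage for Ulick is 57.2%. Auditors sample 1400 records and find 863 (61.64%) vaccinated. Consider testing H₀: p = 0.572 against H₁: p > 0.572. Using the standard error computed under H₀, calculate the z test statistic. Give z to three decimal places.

z = 3.360

p̂ = 863/1400 ≈ 0.616429.
SE = √(p₀(1−p₀)/n) = √(0.24482/1400) = 0.013224.
z = (0.616429 − 0.572)/0.013224 = 0.044429/0.013224 = 3.360.
p-value = P(Z > 3.360) ≈ 0.0004.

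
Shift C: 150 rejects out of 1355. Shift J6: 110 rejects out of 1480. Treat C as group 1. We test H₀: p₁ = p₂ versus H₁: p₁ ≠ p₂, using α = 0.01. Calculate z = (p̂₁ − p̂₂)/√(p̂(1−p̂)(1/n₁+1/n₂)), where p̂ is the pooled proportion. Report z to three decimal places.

z = 3.352

p̂₁ = 150/1355 ≈ 0.110701, p̂₂ = 110/1480 ≈ 0.074324.
Pooled p̂ = (150+110)/(1355+1480) = 260/2835 = 0.091711.
SE = √(p̂(1−p̂)(1/n₁+1/n₂)) = √(0.091711·0.908289·0.00141368) = √(0.00011776) = 0.010852.
z = (0.110701 − 0.074324)/0.010852 = 0.036377/0.010852 = 3.352.
p-value = 2·P(Z > 3.352) ≈ 0.0008. With α = 0.01, reject H₀.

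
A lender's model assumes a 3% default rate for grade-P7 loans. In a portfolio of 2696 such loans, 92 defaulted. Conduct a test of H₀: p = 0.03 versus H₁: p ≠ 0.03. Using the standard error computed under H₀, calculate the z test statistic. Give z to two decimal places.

z = 1.26

p̂ = 92/2696 ≈ 0.034125.
Under H₀, SE = √(0.03·0.97/2696) = √(1.07938e-05) = 0.003285.
z = (0.034125 − 0.03)/0.003285 = 0.004125/0.003285 = 1.26.
p-value = 2·P(Z > 1.255) ≈ 0.2093.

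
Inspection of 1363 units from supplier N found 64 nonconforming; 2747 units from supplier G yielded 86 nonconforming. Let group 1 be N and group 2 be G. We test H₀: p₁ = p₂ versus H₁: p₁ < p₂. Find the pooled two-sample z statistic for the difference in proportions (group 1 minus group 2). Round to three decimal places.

p̂₁ = 64/1363 ≈ 0.046955, p̂₂ = 86/2747 ≈ 0.031307.
Pooled p̂ = (64+86)/(1363+2747) = 150/4110 = 0.036496.
SE = √(0.0351644 × 0.00109771) = 0.006213.
z = (0.046955 − 0.031307)/0.006213 = 0.015648/0.006213 = 2.519.

z = 2.519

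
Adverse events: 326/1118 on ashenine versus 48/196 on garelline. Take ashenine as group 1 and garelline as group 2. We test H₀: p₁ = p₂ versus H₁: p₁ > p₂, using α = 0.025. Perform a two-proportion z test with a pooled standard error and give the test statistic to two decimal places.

z = 1.34

p̂₁ = 326/1118 = 0.2916, p̂₂ = 48/196 = 0.2449.
Pooled p̂ = (326+48)/(1118+196) = 374/1314 = 0.2846.
SE = √(0.203615 × 0.0059965) = 0.0349.
z = (0.2916 − 0.2449)/0.0349 = 0.0467/0.0349 = 1.34.
p-value = P(Z > 1.336) ≈ 0.0907. With α = 0.025, fail to reject H₀.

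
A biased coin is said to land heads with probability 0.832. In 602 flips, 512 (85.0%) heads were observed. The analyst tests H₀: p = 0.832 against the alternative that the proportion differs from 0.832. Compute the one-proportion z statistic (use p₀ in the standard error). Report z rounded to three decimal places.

p̂ = 512/602 = 0.85050.
Under H₀, SE = √(0.832·0.168/602) = √(0.000232186) = 0.01524.
z = (0.85050 − 0.832)/0.01524 = 0.01850/0.01524 = 1.214.

z = 1.214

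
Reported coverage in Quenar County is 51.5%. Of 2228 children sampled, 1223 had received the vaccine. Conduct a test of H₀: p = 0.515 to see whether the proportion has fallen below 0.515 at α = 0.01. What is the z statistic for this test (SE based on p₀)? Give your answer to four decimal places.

p̂ = 1223/2228 = 0.548923.
Under H₀, SE = √(0.515·0.485/2228) = √(0.000112107) = 0.010588.
z = (0.548923 − 0.515)/0.010588 = 0.033923/0.010588 = 3.2039.
p-value = P(Z < 3.204) ≈ 0.9993. With α = 0.01, fail to reject H₀.

z = 3.2039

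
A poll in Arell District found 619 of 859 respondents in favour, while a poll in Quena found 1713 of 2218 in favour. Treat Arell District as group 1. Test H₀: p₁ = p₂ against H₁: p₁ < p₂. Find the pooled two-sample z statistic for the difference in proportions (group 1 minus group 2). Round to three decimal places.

p̂₁ = 619/859 = 0.720605, p̂₂ = 1713/2218 = 0.772317.
Pooled p̂ = (619+1713)/(859+2218) = 2332/3077 = 0.757881.
SE = √(p̂(1−p̂)(1/n₁+1/n₂)) = √(0.757881·0.242119·0.001615) = √(0.000296348) = 0.017215.
z = (0.720605 − 0.772317)/0.017215 = -0.051712/0.017215 = -3.004.
p-value = P(Z < -3.004) ≈ 0.0013.

z = -3.004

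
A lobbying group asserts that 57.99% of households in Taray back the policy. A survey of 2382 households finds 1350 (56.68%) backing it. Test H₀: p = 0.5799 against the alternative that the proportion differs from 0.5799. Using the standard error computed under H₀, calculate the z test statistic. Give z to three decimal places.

z = -1.300

p̂ = 1350/2382 ≈ 0.566751.
Under H₀, SE = √(0.5799·0.4201/2382) = √(0.000102274) = 0.010113.
z = (0.566751 − 0.5799)/0.010113 = -0.013149/0.010113 = -1.300.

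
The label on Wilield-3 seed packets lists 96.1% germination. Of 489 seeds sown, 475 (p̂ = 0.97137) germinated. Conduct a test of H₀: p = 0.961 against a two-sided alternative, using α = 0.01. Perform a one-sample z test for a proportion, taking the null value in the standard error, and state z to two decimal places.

p̂ = 475/489 = 0.9714.
SE = √(p₀(1−p₀)/n) = √(0.037479/489) = 0.0088.
z = (0.9714 − 0.961)/0.0088 = 0.0104/0.0088 = 1.18.
p-value = 2·P(Z > 1.185) ≈ 0.2362; since p > α = 0.01, fail to reject H₀.

z = 1.18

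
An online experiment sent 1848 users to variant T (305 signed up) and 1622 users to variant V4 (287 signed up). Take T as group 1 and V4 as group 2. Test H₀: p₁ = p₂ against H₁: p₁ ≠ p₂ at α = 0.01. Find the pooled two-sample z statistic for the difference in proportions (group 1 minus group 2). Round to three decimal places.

z = -0.930

p̂₁ = 305/1848 = 0.16504, p̂₂ = 287/1622 = 0.17694.
Pooled p̂ = (305+287)/(1848+1622) = 592/3470 = 0.17061.
SE = √(p̂(1−p̂)(1/n₁+1/n₂)) = √(0.17061·0.82939·0.00115765) = √(0.000163806) = 0.01280.
z = (0.16504 − 0.17694)/0.01280 = -0.01190/0.01280 = -0.930.
p-value = 2·P(Z > 0.930) ≈ 0.3525. With α = 0.01, fail to reject H₀.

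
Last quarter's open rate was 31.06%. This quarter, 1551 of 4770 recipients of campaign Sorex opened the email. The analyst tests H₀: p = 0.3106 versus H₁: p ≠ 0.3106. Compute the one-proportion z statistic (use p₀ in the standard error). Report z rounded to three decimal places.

p̂ = 1551/4770 = 0.32516.
SE = √(p₀(1−p₀)/n) = √(0.21413/4770) = 0.00670.
z = (0.32516 − 0.3106)/0.00670 = 0.01456/0.00670 = 2.173.
Two-sided p-value ≈ 2·Φ(−2.173) = 0.0298.

z = 2.173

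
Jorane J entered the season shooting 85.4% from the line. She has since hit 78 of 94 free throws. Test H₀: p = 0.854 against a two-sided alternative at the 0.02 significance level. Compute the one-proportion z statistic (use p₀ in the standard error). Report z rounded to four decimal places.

z = -0.6648

p̂ = 78/94 = 0.829787.
Standard error under H₀: √(0.854×0.146/94) = 0.036420.
z = (0.829787 − 0.854)/0.036420 = -0.024213/0.036420 = -0.6648.
Two-sided p-value ≈ 2·Φ(−0.665) = 0.5062, so at α = 0.02 we fail to reject H₀.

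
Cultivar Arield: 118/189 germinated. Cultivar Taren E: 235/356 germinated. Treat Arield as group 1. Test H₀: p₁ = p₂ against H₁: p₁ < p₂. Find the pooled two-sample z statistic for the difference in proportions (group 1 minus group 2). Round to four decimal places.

z = -0.8321

p̂₁ = 118/189 ≈ 0.624339, p̂₂ = 235/356 ≈ 0.660112.
Pooled p̂ = (118+235)/(189+356) = 353/545 = 0.647706.
SE = √(0.228183 × 0.00809999) = 0.042992.
z = (0.624339 − 0.660112)/0.042992 = -0.035773/0.042992 = -0.8321.
p-value = P(Z < -0.832) ≈ 0.2027.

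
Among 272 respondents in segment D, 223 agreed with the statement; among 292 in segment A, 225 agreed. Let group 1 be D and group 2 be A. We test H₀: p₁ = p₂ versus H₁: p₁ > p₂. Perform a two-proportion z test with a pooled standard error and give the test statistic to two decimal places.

p̂₁ = 223/272 ≈ 0.8199, p̂₂ = 225/292 ≈ 0.7705.
Pooled p̂ = (223+225)/(272+292) = 448/564 = 0.7943.
SE = √(0.163372 × 0.00710113) = 0.0341.
z = (0.8199 − 0.7705)/0.0341 = 0.0494/0.0341 = 1.45.
p-value = P(Z > 1.448) ≈ 0.0739.

z = 1.45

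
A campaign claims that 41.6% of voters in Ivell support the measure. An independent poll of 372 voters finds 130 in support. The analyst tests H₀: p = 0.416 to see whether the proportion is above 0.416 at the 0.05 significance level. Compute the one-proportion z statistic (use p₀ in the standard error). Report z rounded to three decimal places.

p̂ = 130/372 ≈ 0.349462.
Under H₀, SE = √(0.416·0.584/372) = √(0.000653075) = 0.025555.
z = (0.349462 − 0.416)/0.025555 = -0.066538/0.025555 = -2.604.
p-value = P(Z > -2.604) ≈ 0.9954. With α = 0.05, fail to reject H₀.

z = -2.604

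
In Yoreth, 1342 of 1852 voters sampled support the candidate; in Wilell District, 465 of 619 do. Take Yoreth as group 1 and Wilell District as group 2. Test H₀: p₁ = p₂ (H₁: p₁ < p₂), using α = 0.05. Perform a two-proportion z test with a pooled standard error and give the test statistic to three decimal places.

z = -1.292

p̂₁ = 1342/1852 ≈ 0.72462, p̂₂ = 465/619 ≈ 0.75121.
Pooled p̂ = (1342+465)/(1852+619) = 1807/2471 = 0.73128.
SE = √(p̂(1−p̂)(1/n₁+1/n₂)) = √(0.73128·0.26872·0.00215547) = √(0.000423567) = 0.02058.
z = (0.72462 − 0.75121)/0.02058 = -0.02659/0.02058 = -1.292.
p-value = P(Z < -1.292) ≈ 0.0982. With α = 0.05, fail to reject H₀.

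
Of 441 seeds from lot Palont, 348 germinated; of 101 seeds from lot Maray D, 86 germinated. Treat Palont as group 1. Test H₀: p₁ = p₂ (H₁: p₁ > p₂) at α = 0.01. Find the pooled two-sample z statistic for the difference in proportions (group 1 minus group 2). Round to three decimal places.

p̂₁ = 348/441 ≈ 0.789116, p̂₂ = 86/101 ≈ 0.851485.
Pooled p̂ = (348+86)/(441+101) = 434/542 = 0.800738.
SE = √(p̂(1−p̂)(1/n₁+1/n₂)) = √(0.800738·0.199262·0.0121686) = √(0.00194158) = 0.044063.
z = (0.789116 − 0.851485)/0.044063 = -0.062369/0.044063 = -1.415.
p-value = P(Z > -1.415) ≈ 0.9215. With α = 0.01, fail to reject H₀.

z = -1.415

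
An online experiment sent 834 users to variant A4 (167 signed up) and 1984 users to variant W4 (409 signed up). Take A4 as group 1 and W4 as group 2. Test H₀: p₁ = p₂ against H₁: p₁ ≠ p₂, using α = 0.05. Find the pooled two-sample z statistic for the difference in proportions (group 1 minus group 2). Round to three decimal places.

p̂₁ = 167/834 ≈ 0.20024, p̂₂ = 409/1984 ≈ 0.20615.
Pooled p̂ = (167+409)/(834+1984) = 576/2818 = 0.20440.
SE = √(p̂(1−p̂)(1/n₁+1/n₂)) = √(0.20440·0.79560·0.00170307) = √(0.000276955) = 0.01664.
z = (0.20024 − 0.20615)/0.01664 = -0.00591/0.01664 = -0.355.
Two-sided p-value ≈ 2·Φ(−0.355) = 0.7225. With α = 0.05, fail to reject H₀.

z = -0.355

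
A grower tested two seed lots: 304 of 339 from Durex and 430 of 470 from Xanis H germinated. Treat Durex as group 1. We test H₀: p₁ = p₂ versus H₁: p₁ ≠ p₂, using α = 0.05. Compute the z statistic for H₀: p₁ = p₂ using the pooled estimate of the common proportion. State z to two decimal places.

z = -0.88

p̂₁ = 304/339 = 0.89676, p̂₂ = 430/470 = 0.91489.
Pooled p̂ = (304+430)/(339+470) = 734/809 = 0.90729.
SE = √(0.0841124 × 0.00507751) = 0.02067.
z = (0.89676 − 0.91489)/0.02067 = -0.01813/0.02067 = -0.88.
Two-sided p-value ≈ 2·Φ(−0.878) = 0.3801, so at α = 0.05 we fail to reject H₀.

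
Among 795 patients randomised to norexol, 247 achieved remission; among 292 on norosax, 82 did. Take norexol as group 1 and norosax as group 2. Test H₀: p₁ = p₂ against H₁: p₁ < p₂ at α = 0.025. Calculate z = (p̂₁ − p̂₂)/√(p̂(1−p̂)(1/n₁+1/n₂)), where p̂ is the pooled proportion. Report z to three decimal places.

z = 0.950

p̂₁ = 247/795 ≈ 0.31069, p̂₂ = 82/292 ≈ 0.28082.
Pooled p̂ = (247+82)/(795+292) = 329/1087 = 0.30267.
SE = √(p̂(1−p̂)(1/n₁+1/n₂)) = √(0.30267·0.69733·0.00468252) = √(0.000988293) = 0.03144.
z = (0.31069 − 0.28082)/0.03144 = 0.02987/0.03144 = 0.950.
p-value = P(Z < 0.950) ≈ 0.8290, so at α = 0.025 we fail to reject H₀.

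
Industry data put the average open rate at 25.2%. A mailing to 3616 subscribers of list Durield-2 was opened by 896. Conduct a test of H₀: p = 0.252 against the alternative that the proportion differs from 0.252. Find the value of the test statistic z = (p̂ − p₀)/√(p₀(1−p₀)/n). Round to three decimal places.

z = -0.583

p̂ = 896/3616 = 0.24779.
SE = √(p₀(1−p₀)/n) = √(0.1885/3616) = 0.00722.
z = (0.24779 − 0.252)/0.00722 = -0.00421/0.00722 = -0.583.
Two-sided p-value ≈ 2·Φ(−0.583) = 0.5596.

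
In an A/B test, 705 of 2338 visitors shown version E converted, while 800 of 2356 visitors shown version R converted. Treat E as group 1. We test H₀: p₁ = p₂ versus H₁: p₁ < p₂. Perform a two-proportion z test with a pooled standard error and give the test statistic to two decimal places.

p̂₁ = 705/2338 = 0.30154, p̂₂ = 800/2356 = 0.33956.
Pooled p̂ = (705+800)/(2338+2356) = 1505/4694 = 0.32062.
SE = √(0.217824 × 0.000852164) = 0.01362.
z = (0.30154 − 0.33956)/0.01362 = -0.03802/0.01362 = -2.79.
p-value = P(Z < -2.791) ≈ 0.0026.

z = -2.79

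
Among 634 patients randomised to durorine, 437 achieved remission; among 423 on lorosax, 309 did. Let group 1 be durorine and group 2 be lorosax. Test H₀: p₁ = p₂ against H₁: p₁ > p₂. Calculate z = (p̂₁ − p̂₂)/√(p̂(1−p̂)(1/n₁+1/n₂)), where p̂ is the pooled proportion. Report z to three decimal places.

z = -1.441

p̂₁ = 437/634 = 0.68927, p̂₂ = 309/423 = 0.73050.
Pooled p̂ = (437+309)/(634+423) = 746/1057 = 0.70577.
SE = √(p̂(1−p̂)(1/n₁+1/n₂)) = √(0.70577·0.29423·0.00394135) = √(0.000818455) = 0.02861.
z = (0.68927 − 0.73050)/0.02861 = -0.04123/0.02861 = -1.441.
p-value = P(Z > -1.441) ≈ 0.9252.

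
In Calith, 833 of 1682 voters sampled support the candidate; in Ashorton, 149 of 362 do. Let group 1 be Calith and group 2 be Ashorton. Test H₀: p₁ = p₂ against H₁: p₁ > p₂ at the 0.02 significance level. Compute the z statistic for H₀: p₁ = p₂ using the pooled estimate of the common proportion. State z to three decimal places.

p̂₁ = 833/1682 = 0.49524, p̂₂ = 149/362 = 0.41160.
Pooled p̂ = (833+149)/(1682+362) = 982/2044 = 0.48043.
SE = √(0.249617 × 0.00335696) = 0.02895.
z = (0.49524 − 0.41160)/0.02895 = 0.08364/0.02895 = 2.889.
p-value = P(Z > 2.889) ≈ 0.0019; since p < α = 0.02, reject H₀.

z = 2.889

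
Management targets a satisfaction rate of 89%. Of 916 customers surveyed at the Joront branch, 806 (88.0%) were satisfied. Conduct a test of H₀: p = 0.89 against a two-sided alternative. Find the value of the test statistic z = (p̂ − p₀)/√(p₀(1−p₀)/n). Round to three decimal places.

p̂ = 806/916 ≈ 0.87991.
Under H₀, SE = √(0.89·0.11/916) = √(0.000106878) = 0.01034.
z = (0.87991 − 0.89)/0.01034 = -0.01009/0.01034 = -0.976.

z = -0.976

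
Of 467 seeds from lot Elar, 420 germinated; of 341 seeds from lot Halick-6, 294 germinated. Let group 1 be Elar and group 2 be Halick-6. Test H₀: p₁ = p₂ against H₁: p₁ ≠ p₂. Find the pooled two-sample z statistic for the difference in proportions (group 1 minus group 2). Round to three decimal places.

p̂₁ = 420/467 ≈ 0.89936, p̂₂ = 294/341 ≈ 0.86217.
Pooled p̂ = (420+294)/(467+341) = 714/808 = 0.88366.
SE = √(0.102802 × 0.00507388) = 0.02284.
z = (0.89936 − 0.86217)/0.02284 = 0.03719/0.02284 = 1.628.

z = 1.628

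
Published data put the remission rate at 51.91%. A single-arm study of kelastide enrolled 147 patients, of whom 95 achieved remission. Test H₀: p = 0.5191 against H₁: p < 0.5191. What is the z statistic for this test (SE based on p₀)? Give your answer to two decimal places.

z = 3.09

p̂ = 95/147 = 0.6463.
SE = √(p₀(1−p₀)/n) = √(0.24964/147) = 0.0412.
z = (0.6463 − 0.5191)/0.0412 = 0.1272/0.0412 = 3.09.
p-value = P(Z < 3.086) ≈ 0.9990.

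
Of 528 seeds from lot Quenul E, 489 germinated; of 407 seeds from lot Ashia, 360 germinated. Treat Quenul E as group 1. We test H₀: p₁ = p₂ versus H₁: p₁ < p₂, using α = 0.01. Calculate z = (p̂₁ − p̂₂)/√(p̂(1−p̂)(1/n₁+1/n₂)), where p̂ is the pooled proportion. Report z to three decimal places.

z = 2.183

p̂₁ = 489/528 ≈ 0.926136, p̂₂ = 360/407 ≈ 0.884521.
Pooled p̂ = (489+360)/(528+407) = 849/935 = 0.908021.
SE = √(0.0835185 × 0.00435094) = 0.019063.
z = (0.926136 − 0.884521)/0.019063 = 0.041615/0.019063 = 2.183.
p-value = P(Z < 2.183) ≈ 0.9855. With α = 0.01, fail to reject H₀.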